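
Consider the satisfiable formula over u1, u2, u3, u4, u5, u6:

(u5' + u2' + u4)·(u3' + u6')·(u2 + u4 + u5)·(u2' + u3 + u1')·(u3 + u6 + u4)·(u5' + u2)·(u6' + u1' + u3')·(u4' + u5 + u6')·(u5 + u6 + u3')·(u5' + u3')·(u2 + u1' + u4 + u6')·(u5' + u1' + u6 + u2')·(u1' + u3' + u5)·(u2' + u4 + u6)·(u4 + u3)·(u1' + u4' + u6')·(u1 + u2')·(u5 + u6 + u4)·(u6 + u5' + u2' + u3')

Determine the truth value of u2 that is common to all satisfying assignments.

Suppose u2 = 1.
Unit clause (u1) forces u1 = 1.
Unit clause (u3) forces u3 = 1.
Unit clause (u6') forces u6 = 0.
Unit clause (u5) forces u5 = 1.
Now (u5') is unsatisfied and unit — conflict.
So every satisfying assignment has u2 = False.

False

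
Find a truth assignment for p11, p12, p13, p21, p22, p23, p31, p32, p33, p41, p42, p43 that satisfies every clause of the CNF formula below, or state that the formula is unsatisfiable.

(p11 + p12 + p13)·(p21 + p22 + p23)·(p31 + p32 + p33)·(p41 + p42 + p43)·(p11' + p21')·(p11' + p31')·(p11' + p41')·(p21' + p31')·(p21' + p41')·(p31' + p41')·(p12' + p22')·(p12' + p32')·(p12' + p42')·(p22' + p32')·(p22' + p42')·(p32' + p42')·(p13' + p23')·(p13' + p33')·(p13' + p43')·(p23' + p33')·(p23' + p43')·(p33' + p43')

Case p11 = 0:
Case p12 = 1:
From the singleton clause (p22'), p22 = 0.
From the singleton clause (p32'), p32 = 0.
From the singleton clause (p42'), p42 = 0.
Case p21 = 1:
From the singleton clause (p31'), p31 = 0.
From the singleton clause (p33), p33 = 1.
From the singleton clause (p41'), p41 = 0.
From the singleton clause (p43), p43 = 1.
That conflicts with the unit clause (p43').
Undo p21 and try p21 = 0.
From the singleton clause (p23), p23 = 1.
From the singleton clause (p13'), p13 = 0.
From the singleton clause (p33'), p33 = 0.
From the singleton clause (p31), p31 = 1.
From the singleton clause (p41'), p41 = 0.
From the singleton clause (p43), p43 = 1.
That conflicts with the unit clause (p43').
Both values of p21 lead to a conflict.
Undo p12 and try p12 = 0.
From the singleton clause (p13), p13 = 1.
From the singleton clause (p23'), p23 = 0.
From the singleton clause (p33'), p33 = 0.
From the singleton clause (p43'), p43 = 0.
Case p21 = 1:
From the singleton clause (p31'), p31 = 0.
From the singleton clause (p32), p32 = 1.
From the singleton clause (p41'), p41 = 0.
From the singleton clause (p42), p42 = 1.
That conflicts with the unit clause (p42').
Undo p21 and try p21 = 0.
From the singleton clause (p22), p22 = 1.
From the singleton clause (p32'), p32 = 0.
From the singleton clause (p31), p31 = 1.
From the singleton clause (p41'), p41 = 0.
From the singleton clause (p42), p42 = 1.
That conflicts with the unit clause (p42').
Both values of p21 lead to a conflict.
Both values of p12 lead to a conflict.
Undo p11 and try p11 = 1.
From the singleton clause (p21'), p21 = 0.
From the singleton clause (p31'), p31 = 0.
From the singleton clause (p41'), p41 = 0.
Case p22 = 1:
From the singleton clause (p12'), p12 = 0.
From the singleton clause (p32'), p32 = 0.
From the singleton clause (p33), p33 = 1.
From the singleton clause (p42'), p42 = 0.
From the singleton clause (p43), p43 = 1.
That conflicts with the unit clause (p43').
Undo p22 and try p22 = 0.
From the singleton clause (p23), p23 = 1.
From the singleton clause (p13'), p13 = 0.
From the singleton clause (p33'), p33 = 0.
From the singleton clause (p32), p32 = 1.
From the singleton clause (p12'), p12 = 0.
From the singleton clause (p42'), p42 = 0.
From the singleton clause (p43), p43 = 1.
That conflicts with the unit clause (p43').
Both values of p22 lead to a conflict.
Both values of p11 lead to a conflict.

UNSATISFIABLE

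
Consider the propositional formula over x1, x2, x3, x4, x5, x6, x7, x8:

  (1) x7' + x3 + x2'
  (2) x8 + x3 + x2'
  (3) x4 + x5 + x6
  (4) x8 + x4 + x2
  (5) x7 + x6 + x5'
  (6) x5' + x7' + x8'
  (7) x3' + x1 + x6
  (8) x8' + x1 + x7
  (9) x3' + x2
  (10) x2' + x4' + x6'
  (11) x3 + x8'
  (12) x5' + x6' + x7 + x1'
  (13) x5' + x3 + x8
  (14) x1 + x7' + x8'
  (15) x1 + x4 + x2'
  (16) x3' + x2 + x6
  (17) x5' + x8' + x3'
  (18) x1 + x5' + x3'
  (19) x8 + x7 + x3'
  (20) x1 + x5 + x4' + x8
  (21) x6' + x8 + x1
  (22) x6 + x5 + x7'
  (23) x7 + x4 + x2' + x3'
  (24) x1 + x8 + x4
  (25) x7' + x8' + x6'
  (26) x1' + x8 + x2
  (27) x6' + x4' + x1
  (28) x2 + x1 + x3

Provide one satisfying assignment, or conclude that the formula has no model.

Try x3 = 1.
Unit clause (x2) forces x2 = 1.
Try x1 = 1.
Try x4 = 0.
Unit clause (x7) forces x7 = 1.
Try x5 = 1.
Unit clause (x8') forces x8 = 0.
All clauses hold; x6 can take either value.

x1: 1, x2: 1, x3: 1, x4: 0, x5: 1, x6: 1, x7: 1, x8: 0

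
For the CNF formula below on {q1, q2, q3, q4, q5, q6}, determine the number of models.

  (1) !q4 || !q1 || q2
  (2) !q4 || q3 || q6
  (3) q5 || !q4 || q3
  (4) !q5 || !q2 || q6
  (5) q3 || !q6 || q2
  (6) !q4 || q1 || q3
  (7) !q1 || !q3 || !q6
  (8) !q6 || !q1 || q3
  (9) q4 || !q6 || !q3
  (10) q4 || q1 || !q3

19

There are 2^6 = 64 truth assignments over (q1, q2, q3, q4, q5, q6).
Split on q4. With q4 = true, the clauses containing q4 are satisfied and !q4 drops from the rest; 8 of the 2^5 = 32 assignments to the other variables satisfy what remains.
With q4 = false, by the same count on the reduced clause set, 11 assignments work.
(One model: q1=F, q2=F, q3=F, q4=F, q5=F, q6=F.)
Total: 8 + 11 = 19.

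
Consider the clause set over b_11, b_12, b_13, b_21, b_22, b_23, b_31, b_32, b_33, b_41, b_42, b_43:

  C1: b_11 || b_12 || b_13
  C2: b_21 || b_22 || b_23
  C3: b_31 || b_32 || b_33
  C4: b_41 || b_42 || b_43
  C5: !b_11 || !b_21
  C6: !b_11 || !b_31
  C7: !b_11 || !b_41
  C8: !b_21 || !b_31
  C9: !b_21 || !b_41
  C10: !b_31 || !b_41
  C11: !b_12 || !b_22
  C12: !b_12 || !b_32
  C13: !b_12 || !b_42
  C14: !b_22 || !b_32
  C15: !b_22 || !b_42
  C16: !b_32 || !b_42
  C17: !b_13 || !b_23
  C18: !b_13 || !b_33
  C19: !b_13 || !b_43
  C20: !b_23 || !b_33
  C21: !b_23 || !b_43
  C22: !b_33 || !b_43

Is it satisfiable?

No

Try b_11 = false.
Try b_12 = true.
Unit clause (!b_22) forces b_22 = false.
Unit clause (!b_32) forces b_32 = false.
Unit clause (!b_42) forces b_42 = false.
Try b_21 = true.
Unit clause (!b_31) forces b_31 = false.
Unit clause (b_33) forces b_33 = true.
Unit clause (!b_41) forces b_41 = false.
Unit clause (b_43) forces b_43 = true.
But (!b_43) is also a unit clause — contradiction.
So b_21 must be the other value — set b_21 = false.
Unit clause (b_23) forces b_23 = true.
Unit clause (!b_13) forces b_13 = false.
Unit clause (!b_33) forces b_33 = false.
Unit clause (b_31) forces b_31 = true.
Unit clause (!b_41) forces b_41 = false.
Unit clause (b_43) forces b_43 = true.
But (!b_43) is also a unit clause — contradiction.
Either choice for b_21 ends in contradiction.
So b_12 must be the other value — set b_12 = false.
Unit clause (b_13) forces b_13 = true.
Unit clause (!b_23) forces b_23 = false.
Unit clause (!b_33) forces b_33 = false.
Unit clause (!b_43) forces b_43 = false.
Try b_21 = true.
Unit clause (!b_31) forces b_31 = false.
Unit clause (b_32) forces b_32 = true.
Unit clause (!b_41) forces b_41 = false.
Unit clause (b_42) forces b_42 = true.
But (!b_42) is also a unit clause — contradiction.
So b_21 must be the other value — set b_21 = false.
Unit clause (b_22) forces b_22 = true.
Unit clause (!b_32) forces b_32 = false.
Unit clause (b_31) forces b_31 = true.
Unit clause (!b_41) forces b_41 = false.
Unit clause (b_42) forces b_42 = true.
But (!b_42) is also a unit clause — contradiction.
Either choice for b_21 ends in contradiction.
Either choice for b_12 ends in contradiction.
So b_11 must be the other value — set b_11 = true.
Unit clause (!b_21) forces b_21 = false.
Unit clause (!b_31) forces b_31 = false.
Unit clause (!b_41) forces b_41 = false.
Try b_22 = true.
Unit clause (!b_12) forces b_12 = false.
Unit clause (!b_32) forces b_32 = false.
Unit clause (b_33) forces b_33 = true.
Unit clause (!b_42) forces b_42 = false.
Unit clause (b_43) forces b_43 = true.
But (!b_43) is also a unit clause — contradiction.
So b_22 must be the other value — set b_22 = false.
Unit clause (b_23) forces b_23 = true.
Unit clause (!b_13) forces b_13 = false.
Unit clause (!b_33) forces b_33 = false.
Unit clause (b_32) forces b_32 = true.
Unit clause (!b_12) forces b_12 = false.
Unit clause (!b_42) forces b_42 = false.
Unit clause (b_43) forces b_43 = true.
But (!b_43) is also a unit clause — contradiction.
Either choice for b_22 ends in contradiction.
Either choice for b_11 ends in contradiction.
No assignment satisfies every clause.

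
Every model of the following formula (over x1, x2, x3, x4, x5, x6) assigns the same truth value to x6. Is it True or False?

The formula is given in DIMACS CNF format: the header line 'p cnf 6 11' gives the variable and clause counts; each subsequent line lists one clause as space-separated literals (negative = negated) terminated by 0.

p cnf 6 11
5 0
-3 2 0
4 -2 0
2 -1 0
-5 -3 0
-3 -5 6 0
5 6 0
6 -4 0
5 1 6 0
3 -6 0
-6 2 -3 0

Suppose x6 = True.
The clause (x5) is unit, so x5 = True.
The clause (¬x3) is unit, so x3 = False.
That conflicts with the unit clause (x3).
So every satisfying assignment has x6 = False.

False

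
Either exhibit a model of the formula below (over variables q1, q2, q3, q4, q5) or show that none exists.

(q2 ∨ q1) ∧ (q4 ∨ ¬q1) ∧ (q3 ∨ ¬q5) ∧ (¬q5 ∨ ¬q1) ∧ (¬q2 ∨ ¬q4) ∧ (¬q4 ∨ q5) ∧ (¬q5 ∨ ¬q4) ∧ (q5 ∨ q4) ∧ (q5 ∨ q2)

Case q2 = True:
Unit clause (¬q4) forces q4 = False.
Unit clause (¬q1) forces q1 = False.
Unit clause (q5) forces q5 = True.
Unit clause (q3) forces q3 = True.
All clauses are satisfied.

q1: False, q2: True, q3: True, q4: False, q5: True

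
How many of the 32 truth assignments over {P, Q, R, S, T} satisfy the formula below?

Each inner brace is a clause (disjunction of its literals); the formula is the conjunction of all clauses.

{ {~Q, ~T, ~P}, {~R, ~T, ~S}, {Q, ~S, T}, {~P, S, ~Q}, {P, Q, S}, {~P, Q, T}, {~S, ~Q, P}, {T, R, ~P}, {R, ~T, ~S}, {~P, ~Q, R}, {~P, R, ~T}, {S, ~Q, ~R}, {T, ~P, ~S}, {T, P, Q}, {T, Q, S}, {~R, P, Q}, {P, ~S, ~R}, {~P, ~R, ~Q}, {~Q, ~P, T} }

There are 2^5 = 32 truth assignments over (P, Q, R, S, T).
Split on R. With R = 1, the clauses containing R are satisfied and ~R drops from the rest; 1 of the 2^4 = 16 assignments to the other variables satisfy what remains.
With R = 0, by the same count on the reduced clause set, 2 assignments work.
Total: 1 + 2 = 3.

3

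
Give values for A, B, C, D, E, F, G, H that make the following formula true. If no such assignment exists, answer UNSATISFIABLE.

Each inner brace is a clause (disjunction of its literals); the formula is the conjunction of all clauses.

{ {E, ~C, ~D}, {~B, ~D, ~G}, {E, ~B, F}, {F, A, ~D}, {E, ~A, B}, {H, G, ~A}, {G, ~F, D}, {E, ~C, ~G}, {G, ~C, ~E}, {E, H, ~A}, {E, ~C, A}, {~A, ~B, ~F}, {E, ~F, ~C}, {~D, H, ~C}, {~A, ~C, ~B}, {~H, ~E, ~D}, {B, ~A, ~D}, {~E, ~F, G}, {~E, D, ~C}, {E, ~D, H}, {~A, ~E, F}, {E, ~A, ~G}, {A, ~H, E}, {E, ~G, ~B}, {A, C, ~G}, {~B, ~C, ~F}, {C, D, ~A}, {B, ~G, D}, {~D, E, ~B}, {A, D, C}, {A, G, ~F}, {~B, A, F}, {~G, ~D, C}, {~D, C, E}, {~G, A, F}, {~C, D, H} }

UNSATISFIABLE

Try E = 1.
Try G = 1.
Try B = 0.
The clause (D) is unit, so D = 1.
The clause (~H) is unit, so H = 0.
The clause (~C) is unit, so C = 0.
That conflicts with the unit clause (C).
So B must be the other value — set B = 1.
The clause (~D) is unit, so D = 0.
The clause (~C) is unit, so C = 0.
The clause (A) is unit, so A = 1.
That conflicts with the unit clause (~A).
Either choice for B ends in contradiction.
So G must be the other value — set G = 0.
The clause (~C) is unit, so C = 0.
The clause (~F) is unit, so F = 0.
The clause (~A) is unit, so A = 0.
The clause (~D) is unit, so D = 0.
That conflicts with the unit clause (D).
Either choice for G ends in contradiction.
So E must be the other value — set E = 0.
Try C = 0.
The clause (~D) is unit, so D = 0.
The clause (~A) is unit, so A = 0.
That conflicts with the unit clause (A).
So C must be the other value — set C = 1.
The clause (~D) is unit, so D = 0.
The clause (~G) is unit, so G = 0.
The clause (~F) is unit, so F = 0.
The clause (~B) is unit, so B = 0.
The clause (~A) is unit, so A = 0.
That conflicts with the unit clause (A).
Either choice for C ends in contradiction.
Either choice for E ends in contradiction.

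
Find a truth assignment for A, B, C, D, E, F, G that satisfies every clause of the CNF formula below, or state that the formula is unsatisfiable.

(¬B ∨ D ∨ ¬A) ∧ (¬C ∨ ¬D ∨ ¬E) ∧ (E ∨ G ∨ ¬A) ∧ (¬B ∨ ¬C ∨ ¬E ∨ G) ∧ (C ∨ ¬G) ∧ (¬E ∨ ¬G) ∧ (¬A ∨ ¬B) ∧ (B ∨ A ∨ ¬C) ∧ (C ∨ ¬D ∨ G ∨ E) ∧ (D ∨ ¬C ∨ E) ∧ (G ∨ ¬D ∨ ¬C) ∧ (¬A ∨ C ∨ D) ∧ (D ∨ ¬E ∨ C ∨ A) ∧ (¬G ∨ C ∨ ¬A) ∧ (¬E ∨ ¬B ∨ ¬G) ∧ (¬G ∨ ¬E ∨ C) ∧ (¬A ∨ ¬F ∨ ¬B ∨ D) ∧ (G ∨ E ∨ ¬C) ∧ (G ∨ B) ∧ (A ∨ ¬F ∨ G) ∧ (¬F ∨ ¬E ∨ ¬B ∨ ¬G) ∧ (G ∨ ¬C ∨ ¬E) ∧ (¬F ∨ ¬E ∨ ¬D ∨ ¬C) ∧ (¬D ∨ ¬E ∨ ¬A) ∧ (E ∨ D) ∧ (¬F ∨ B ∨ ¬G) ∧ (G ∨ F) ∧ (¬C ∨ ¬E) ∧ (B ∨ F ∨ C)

Branch on C: set C = True.
From the singleton clause (¬E), E = False.
From the singleton clause (D), D = True.
From the singleton clause (G), G = True.
Branch on A: set A = True.
From the singleton clause (¬B), B = False.
From the singleton clause (¬F), F = False.
All clauses are satisfied.

A ↦ True; B ↦ False; C ↦ True; D ↦ True; E ↦ False; F ↦ False; G ↦ True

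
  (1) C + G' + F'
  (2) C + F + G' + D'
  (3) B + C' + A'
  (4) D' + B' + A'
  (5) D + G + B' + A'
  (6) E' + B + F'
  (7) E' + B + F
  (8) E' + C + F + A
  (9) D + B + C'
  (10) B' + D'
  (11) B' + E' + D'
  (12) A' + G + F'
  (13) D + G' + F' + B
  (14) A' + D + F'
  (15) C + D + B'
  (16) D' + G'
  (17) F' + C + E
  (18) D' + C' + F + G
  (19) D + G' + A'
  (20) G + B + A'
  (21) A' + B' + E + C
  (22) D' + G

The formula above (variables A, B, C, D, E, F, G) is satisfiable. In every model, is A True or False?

False

Suppose A = 1.
Suppose B = 1.
Unit clause (D') forces D = 0.
Unit clause (G) forces G = 1.
But (G') is also a unit clause — contradiction.
Undo B and try B = 0.
Unit clause (C') forces C = 0.
Unit clause (G) forces G = 1.
Unit clause (F') forces F = 0.
Unit clause (D') forces D = 0.
But (D) is also a unit clause — contradiction.
Both values of B lead to a conflict.
So every satisfying assignment has A = False.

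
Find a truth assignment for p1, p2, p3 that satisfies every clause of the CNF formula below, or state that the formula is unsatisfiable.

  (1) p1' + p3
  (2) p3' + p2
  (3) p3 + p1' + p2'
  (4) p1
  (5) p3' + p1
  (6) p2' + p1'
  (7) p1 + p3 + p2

From the singleton clause (p1), p1 = 1.
From the singleton clause (p3), p3 = 1.
From the singleton clause (p2), p2 = 1.
But (p2') is also a unit clause — contradiction.

UNSATISFIABLE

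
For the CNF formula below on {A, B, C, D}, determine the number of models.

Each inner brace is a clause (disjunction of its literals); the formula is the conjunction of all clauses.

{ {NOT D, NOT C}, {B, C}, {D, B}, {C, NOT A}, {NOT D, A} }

3

There are 2^4 = 16 truth assignments over (A, B, C, D).
Split on D. With D = true, the clauses containing D are satisfied and NOT D drops from the rest; 0 of the 2^3 = 8 assignments to the other variables satisfy what remains.
With D = false, by the same count on the reduced clause set, 3 assignments work.
(One model: A=F, B=T, C=F, D=F.)
Total: 0 + 3 = 3.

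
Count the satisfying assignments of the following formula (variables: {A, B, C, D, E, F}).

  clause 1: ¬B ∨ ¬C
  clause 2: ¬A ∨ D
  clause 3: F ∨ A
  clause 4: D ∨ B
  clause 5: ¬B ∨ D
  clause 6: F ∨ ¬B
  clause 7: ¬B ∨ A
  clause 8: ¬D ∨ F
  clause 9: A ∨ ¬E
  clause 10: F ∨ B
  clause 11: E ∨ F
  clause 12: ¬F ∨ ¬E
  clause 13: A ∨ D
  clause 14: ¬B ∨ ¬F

4

There are 2^6 = 64 truth assignments over (A, B, C, D, E, F).
Split on B. With B = True, the clauses containing B are satisfied and ¬B drops from the rest; 0 of the 2^5 = 32 assignments to the other variables satisfy what remains.
With B = False, by the same count on the reduced clause set, 4 assignments work.
Total: 0 + 4 = 4.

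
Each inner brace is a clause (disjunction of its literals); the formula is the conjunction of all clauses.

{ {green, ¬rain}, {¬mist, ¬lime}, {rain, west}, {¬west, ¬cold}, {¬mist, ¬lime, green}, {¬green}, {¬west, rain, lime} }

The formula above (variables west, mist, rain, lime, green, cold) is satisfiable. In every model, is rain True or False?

Suppose rain = True.
The clause (green) is unit, so green = True.
That conflicts with the unit clause (¬green).
So every satisfying assignment has rain = False.

False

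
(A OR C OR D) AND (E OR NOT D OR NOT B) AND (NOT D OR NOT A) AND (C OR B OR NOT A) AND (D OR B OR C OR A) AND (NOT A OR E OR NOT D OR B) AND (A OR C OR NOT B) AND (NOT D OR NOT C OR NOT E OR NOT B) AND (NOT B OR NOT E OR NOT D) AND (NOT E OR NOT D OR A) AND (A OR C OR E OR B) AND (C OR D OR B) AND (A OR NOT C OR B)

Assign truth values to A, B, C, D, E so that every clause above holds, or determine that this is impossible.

Try D = false.
Try A = true.
Try C = false.
Unit clause (B) forces B = true.
No clause remains; E is free.

A: true,  B: true,  C: false,  D: false,  E: false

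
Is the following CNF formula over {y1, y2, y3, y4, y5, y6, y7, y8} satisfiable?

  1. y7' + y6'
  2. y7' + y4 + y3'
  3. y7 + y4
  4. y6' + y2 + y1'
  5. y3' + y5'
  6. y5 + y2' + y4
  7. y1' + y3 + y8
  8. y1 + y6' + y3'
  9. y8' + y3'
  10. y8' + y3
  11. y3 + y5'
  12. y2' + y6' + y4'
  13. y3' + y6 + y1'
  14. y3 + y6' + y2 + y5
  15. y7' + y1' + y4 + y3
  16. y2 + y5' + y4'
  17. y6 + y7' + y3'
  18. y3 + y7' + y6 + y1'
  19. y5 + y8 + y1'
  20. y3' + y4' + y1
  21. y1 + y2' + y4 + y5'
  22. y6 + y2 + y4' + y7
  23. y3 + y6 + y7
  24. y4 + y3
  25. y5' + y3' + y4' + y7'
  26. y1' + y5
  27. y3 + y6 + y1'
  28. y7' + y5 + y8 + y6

Unsatisfiable

Try y7 = 0.
Unit clause (y4) forces y4 = 1.
Try y3 = 0.
Unit clause (y8') forces y8 = 0.
Unit clause (y1') forces y1 = 0.
Unit clause (y5') forces y5 = 0.
Unit clause (y6) forces y6 = 1.
Unit clause (y2') forces y2 = 0.
That conflicts with the unit clause (y2).
Backtrack on y3: now try y3 = 1.
Unit clause (y5') forces y5 = 0.
Unit clause (y8') forces y8 = 0.
Unit clause (y1') forces y1 = 0.
That conflicts with the unit clause (y1).
Neither y3 = 1 nor y3 = 0 works.
Backtrack on y7: now try y7 = 1.
Unit clause (y6') forces y6 = 0.
Unit clause (y3') forces y3 = 0.
Unit clause (y8') forces y8 = 0.
Unit clause (y1') forces y1 = 0.
Unit clause (y5') forces y5 = 0.
That conflicts with the unit clause (y5).
Neither y7 = 1 nor y7 = 0 works.
No assignment satisfies every clause.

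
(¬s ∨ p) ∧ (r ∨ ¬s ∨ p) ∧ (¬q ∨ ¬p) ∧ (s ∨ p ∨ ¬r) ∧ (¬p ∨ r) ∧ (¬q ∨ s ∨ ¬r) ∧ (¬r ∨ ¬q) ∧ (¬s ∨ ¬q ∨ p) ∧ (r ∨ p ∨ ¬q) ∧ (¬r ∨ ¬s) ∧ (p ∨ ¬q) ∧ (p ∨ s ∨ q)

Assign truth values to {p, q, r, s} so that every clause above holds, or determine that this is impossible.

Case s = False:
Case q = False:
(p) alone gives p = True.
(r) alone gives r = True.
This assignment satisfies each clause.

p: True, q: False, r: True, s: False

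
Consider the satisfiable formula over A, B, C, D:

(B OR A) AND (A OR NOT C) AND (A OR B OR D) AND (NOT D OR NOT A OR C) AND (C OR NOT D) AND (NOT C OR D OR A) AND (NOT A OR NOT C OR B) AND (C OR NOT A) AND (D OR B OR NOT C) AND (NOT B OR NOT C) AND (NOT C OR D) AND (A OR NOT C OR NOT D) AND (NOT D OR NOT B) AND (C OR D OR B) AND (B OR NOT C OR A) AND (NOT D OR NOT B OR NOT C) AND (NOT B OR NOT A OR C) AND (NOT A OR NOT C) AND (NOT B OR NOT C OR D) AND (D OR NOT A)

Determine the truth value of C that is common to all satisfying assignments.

False

Suppose C = true.
The clause (A) is unit, so A = true.
But (NOT A) is also a unit clause — contradiction.
So every satisfying assignment has C = False.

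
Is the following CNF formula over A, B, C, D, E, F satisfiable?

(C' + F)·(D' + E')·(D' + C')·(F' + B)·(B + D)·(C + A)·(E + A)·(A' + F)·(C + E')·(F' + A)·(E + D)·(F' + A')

Unsatisfiable

Branch on C: set C = 0.
(A) alone gives A = 1.
(F) alone gives F = 1.
But (F') is also a unit clause — contradiction.
That branch fails; take C = 1 instead.
(F) alone gives F = 1.
(D') alone gives D = 0.
(B) alone gives B = 1.
(A) alone gives A = 1.
But (A') is also a unit clause — contradiction.
Both values of C lead to a conflict.
No assignment satisfies every clause.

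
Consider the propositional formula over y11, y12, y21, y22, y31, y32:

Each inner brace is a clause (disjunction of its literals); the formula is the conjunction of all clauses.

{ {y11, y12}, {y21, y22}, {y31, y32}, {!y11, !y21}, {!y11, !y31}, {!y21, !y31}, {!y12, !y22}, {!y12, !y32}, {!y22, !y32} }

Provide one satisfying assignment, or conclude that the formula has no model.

UNSATISFIABLE

Branch on y11: set y11 = true.
(!y21) alone gives y21 = false.
(y22) alone gives y22 = true.
(!y31) alone gives y31 = false.
(y32) alone gives y32 = true.
Now (!y32) is unsatisfied and unit — conflict.
That branch fails; take y11 = false instead.
(y12) alone gives y12 = true.
(!y22) alone gives y22 = false.
(y21) alone gives y21 = true.
(!y31) alone gives y31 = false.
(y32) alone gives y32 = true.
Now (!y32) is unsatisfied and unit — conflict.
Neither y11 = true nor y11 = false works.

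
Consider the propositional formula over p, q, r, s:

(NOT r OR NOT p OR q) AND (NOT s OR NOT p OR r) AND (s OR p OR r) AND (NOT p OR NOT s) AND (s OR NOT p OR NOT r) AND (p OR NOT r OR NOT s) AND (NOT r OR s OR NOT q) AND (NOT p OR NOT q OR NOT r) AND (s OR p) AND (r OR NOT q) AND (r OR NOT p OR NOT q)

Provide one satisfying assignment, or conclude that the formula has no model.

p=true, q=false, r=false, s=false

Branch on p: set p = true.
Unit clause (NOT s) forces s = false.
Unit clause (NOT r) forces r = false.
Unit clause (NOT q) forces q = false.
Every clause now holds.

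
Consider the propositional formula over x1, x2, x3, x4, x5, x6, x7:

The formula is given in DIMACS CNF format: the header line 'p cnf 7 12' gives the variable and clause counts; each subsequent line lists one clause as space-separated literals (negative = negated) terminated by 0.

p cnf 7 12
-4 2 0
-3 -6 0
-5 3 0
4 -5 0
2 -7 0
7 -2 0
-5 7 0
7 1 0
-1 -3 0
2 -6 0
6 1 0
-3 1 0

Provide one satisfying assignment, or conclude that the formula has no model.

x1=True,  x2=False,  x3=False,  x4=False,  x5=False,  x6=False,  x7=False

Try x4 = False.
From the singleton clause (¬x5), x5 = False.
Try x3 = False.
Try x2 = False.
From the singleton clause (¬x7), x7 = False.
From the singleton clause (x1), x1 = True.
From the singleton clause (¬x6), x6 = False.
This assignment satisfies each clause.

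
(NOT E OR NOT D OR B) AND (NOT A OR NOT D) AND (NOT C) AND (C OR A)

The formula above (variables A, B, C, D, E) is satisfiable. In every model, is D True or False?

Suppose D = true.
From the singleton clause (NOT A), A = false.
From the singleton clause (NOT C), C = false.
Now (C) is unsatisfied and unit — conflict.
So every satisfying assignment has D = False.

False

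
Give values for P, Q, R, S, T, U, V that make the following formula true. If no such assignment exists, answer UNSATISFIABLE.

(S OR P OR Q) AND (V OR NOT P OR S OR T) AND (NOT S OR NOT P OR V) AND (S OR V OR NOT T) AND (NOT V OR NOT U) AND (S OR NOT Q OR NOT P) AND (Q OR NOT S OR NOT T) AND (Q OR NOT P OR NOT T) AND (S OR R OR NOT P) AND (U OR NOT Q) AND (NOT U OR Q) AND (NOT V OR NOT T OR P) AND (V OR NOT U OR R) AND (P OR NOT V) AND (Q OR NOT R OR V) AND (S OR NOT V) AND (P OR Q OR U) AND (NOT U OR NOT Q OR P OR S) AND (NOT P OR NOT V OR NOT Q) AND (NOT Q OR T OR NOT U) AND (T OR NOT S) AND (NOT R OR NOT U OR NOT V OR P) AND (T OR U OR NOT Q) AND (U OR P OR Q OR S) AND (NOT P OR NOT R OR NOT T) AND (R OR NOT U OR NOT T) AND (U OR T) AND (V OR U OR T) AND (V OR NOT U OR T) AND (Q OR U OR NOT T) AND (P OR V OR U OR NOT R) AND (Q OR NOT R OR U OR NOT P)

Case V = false:
Case S = true:
(NOT P) alone gives P = false.
(T) alone gives T = true.
(Q) alone gives Q = true.
(U) alone gives U = true.
(R) alone gives R = true.
This assignment satisfies each clause.

P ↦ false,  Q ↦ true,  R ↦ true,  S ↦ true,  T ↦ true,  U ↦ true,  V ↦ false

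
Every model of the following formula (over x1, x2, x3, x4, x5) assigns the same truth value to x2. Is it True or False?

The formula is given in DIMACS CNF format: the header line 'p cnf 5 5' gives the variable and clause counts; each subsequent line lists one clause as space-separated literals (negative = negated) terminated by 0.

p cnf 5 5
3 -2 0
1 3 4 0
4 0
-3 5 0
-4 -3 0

False

Suppose x2 = True.
Unit clause (x3) forces x3 = True.
Unit clause (x4) forces x4 = True.
That conflicts with the unit clause (¬x4).
So every satisfying assignment has x2 = False.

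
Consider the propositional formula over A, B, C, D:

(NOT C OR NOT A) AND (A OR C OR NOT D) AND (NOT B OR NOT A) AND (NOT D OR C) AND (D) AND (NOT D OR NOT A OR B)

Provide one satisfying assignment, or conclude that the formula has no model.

A: false; B: true; C: true; D: true

From the singleton clause (D), D = true.
From the singleton clause (C), C = true.
From the singleton clause (NOT A), A = false.
All clauses hold; B can take either value.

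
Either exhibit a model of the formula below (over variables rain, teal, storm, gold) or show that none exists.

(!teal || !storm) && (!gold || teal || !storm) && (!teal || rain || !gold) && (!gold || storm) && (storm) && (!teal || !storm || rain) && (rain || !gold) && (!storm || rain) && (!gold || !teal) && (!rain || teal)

UNSATISFIABLE

From the singleton clause (storm), storm = true.
From the singleton clause (!teal), teal = false.
From the singleton clause (!gold), gold = false.
From the singleton clause (rain), rain = true.
But (!rain) is also a unit clause — contradiction.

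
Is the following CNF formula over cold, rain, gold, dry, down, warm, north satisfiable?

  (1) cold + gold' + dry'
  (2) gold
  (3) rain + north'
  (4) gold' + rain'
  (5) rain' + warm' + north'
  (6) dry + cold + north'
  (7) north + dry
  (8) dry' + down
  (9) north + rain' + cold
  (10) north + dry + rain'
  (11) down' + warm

Yes

Unit clause (gold) forces gold = 1.
Unit clause (rain') forces rain = 0.
Unit clause (north') forces north = 0.
Unit clause (dry) forces dry = 1.
Unit clause (cold) forces cold = 1.
Unit clause (down) forces down = 1.
Unit clause (warm) forces warm = 1.
This assignment satisfies each clause.
A satisfying assignment: cold: 1; rain: 0; gold: 1; dry: 1; down: 1; warm: 1; north: 0.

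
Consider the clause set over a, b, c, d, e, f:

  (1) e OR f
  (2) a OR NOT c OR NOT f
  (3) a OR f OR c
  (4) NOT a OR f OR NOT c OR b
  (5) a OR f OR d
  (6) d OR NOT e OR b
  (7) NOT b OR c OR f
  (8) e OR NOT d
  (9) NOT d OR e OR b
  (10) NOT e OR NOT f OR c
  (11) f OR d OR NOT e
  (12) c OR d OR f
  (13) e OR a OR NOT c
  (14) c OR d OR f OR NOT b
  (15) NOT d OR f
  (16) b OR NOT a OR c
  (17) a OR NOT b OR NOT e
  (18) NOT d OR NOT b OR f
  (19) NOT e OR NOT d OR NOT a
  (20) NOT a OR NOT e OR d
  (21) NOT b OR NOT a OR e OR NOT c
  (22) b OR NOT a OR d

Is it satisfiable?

Satisfiable

Suppose e = false.
(f) alone gives f = true.
(NOT d) alone gives d = false.
Suppose a = false.
(NOT c) alone gives c = false.
All clauses hold; b can take either value.
A satisfying assignment: a ↦ false; b ↦ true; c ↦ false; d ↦ false; e ↦ false; f ↦ true.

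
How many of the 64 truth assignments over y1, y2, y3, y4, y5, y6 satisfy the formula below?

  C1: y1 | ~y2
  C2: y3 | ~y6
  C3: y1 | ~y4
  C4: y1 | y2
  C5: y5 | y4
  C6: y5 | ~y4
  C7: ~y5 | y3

There are 2^6 = 64 truth assignments over (y1, y2, y3, y4, y5, y6).
Split on y6. With y6 = 1, the clauses containing y6 are satisfied and ~y6 drops from the rest; 4 of the 2^5 = 32 assignments to the other variables satisfy what remains.
With y6 = 0, by the same count on the reduced clause set, 4 assignments work.
Total: 4 + 4 = 8.

8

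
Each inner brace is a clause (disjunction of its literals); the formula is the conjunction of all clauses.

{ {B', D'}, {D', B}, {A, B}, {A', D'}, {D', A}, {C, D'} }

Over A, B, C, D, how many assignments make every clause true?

There are 2^4 = 16 truth assignments over (A, B, C, D).
Check each against the 6 clauses (columns in the order A, B, C, D):
  F F F F  ✗ fails (A + B)
  F F F T  ✗ fails (D' + B)
  F F T F  ✗ fails (A + B)
  F F T T  ✗ fails (D' + B)
  F T F F  ✓ satisfies all
  F T F T  ✗ fails (B' + D')
  F T T F  ✓ satisfies all
  F T T T  ✗ fails (B' + D')
  T F F F  ✓ satisfies all
  T F F T  ✗ fails (D' + B)
  T F T F  ✓ satisfies all
  T F T T  ✗ fails (D' + B)
  T T F F  ✓ satisfies all
  T T F T  ✗ fails (B' + D')
  T T T F  ✓ satisfies all
  T T T T  ✗ fails (B' + D')
6 of the 16 rows are models.

6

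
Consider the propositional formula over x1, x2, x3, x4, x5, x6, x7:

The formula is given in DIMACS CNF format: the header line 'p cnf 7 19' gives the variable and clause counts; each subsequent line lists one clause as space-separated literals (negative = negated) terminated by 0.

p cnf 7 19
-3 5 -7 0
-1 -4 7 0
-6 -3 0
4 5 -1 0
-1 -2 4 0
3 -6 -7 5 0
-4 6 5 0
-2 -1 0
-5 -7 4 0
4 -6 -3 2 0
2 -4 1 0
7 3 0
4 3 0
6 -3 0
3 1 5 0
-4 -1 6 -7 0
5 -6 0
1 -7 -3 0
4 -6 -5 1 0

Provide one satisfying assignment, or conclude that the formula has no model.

x1=True; x2=False; x3=False; x4=True; x5=True; x6=True; x7=True

Try x6 = True.
The clause (¬x3) is unit, so x3 = False.
The clause (x7) is unit, so x7 = True.
The clause (x5) is unit, so x5 = True.
The clause (x4) is unit, so x4 = True.
Try x2 = False.
The clause (x1) is unit, so x1 = True.
Every clause now holds.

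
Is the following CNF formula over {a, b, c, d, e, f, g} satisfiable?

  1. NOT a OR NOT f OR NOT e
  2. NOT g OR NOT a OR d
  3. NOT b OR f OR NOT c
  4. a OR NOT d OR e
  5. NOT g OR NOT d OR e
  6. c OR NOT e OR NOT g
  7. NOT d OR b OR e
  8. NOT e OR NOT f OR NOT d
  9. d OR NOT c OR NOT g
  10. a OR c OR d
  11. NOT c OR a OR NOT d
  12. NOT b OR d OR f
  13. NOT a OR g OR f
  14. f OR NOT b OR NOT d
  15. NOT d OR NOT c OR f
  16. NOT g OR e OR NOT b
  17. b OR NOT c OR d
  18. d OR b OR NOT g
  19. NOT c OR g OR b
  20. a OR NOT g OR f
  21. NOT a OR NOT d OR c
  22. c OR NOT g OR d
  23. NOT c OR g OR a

Yes, satisfiable

Branch on a: set a = true.
Branch on f: set f = true.
(NOT e) alone gives e = false.
Branch on g: set g = false.
Branch on d: set d = false.
Branch on b: set b = true.
All clauses hold; c can take either value.
A satisfying assignment: a=true, b=true, c=false, d=false, e=false, f=true, g=false.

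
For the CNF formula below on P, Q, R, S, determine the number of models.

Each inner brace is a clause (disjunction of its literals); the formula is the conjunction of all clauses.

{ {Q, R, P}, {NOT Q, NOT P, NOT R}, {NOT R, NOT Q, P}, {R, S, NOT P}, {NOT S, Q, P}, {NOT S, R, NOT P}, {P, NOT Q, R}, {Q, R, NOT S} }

There are 2^4 = 16 truth assignments over (P, Q, R, S).
Check each against the 8 clauses (columns in the order P, Q, R, S):
  F F F F  ✗ fails (Q OR R OR P)
  F F F T  ✗ fails (Q OR R OR P)
  F F T F  ✓ satisfies all
  F F T T  ✗ fails (NOT S OR Q OR P)
  F T F F  ✗ fails (P OR NOT Q OR R)
  F T F T  ✗ fails (P OR NOT Q OR R)
  F T T F  ✗ fails (NOT R OR NOT Q OR P)
  F T T T  ✗ fails (NOT R OR NOT Q OR P)
  T F F F  ✗ fails (R OR S OR NOT P)
  T F F T  ✗ fails (NOT S OR R OR NOT P)
  T F T F  ✓ satisfies all
  T F T T  ✓ satisfies all
  T T F F  ✗ fails (R OR S OR NOT P)
  T T F T  ✗ fails (NOT S OR R OR NOT P)
  T T T F  ✗ fails (NOT Q OR NOT P OR NOT R)
  T T T T  ✗ fails (NOT Q OR NOT P OR NOT R)
3 of the 16 rows are models.

3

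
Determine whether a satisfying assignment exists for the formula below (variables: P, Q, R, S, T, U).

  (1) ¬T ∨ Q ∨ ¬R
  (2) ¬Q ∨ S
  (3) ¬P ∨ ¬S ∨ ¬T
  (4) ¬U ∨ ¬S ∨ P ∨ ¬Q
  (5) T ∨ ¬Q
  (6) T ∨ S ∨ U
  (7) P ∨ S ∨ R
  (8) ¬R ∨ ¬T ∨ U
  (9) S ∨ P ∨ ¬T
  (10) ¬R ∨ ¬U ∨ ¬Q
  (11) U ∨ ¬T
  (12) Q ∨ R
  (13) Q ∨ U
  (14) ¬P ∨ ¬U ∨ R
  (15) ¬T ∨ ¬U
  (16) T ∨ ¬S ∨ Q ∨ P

Yes, satisfiable

Branch on Q: set Q = False.
(R) alone gives R = True.
(¬T) alone gives T = False.
(U) alone gives U = True.
Branch on S: set S = False.
All clauses hold; P can take either value.
A satisfying assignment: P: False; Q: False; R: True; S: False; T: False; U: True.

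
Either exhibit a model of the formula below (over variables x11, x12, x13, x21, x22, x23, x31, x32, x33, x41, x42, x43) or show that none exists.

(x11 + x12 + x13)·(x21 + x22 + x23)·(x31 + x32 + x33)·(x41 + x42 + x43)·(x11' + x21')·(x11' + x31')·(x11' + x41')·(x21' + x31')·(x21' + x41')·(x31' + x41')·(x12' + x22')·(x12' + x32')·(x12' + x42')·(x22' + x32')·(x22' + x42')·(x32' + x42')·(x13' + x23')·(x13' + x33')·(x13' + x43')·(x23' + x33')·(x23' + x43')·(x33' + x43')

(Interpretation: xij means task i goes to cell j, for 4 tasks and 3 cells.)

UNSATISFIABLE

Suppose x11 = 0.
Suppose x12 = 1.
Unit clause (x22') forces x22 = 0.
Unit clause (x32') forces x32 = 0.
Unit clause (x42') forces x42 = 0.
Suppose x21 = 1.
Unit clause (x31') forces x31 = 0.
Unit clause (x33) forces x33 = 1.
Unit clause (x41') forces x41 = 0.
Unit clause (x43) forces x43 = 1.
But (x43') is also a unit clause — contradiction.
That branch fails; take x21 = 0 instead.
Unit clause (x23) forces x23 = 1.
Unit clause (x13') forces x13 = 0.
Unit clause (x33') forces x33 = 0.
Unit clause (x31) forces x31 = 1.
Unit clause (x41') forces x41 = 0.
Unit clause (x43) forces x43 = 1.
But (x43') is also a unit clause — contradiction.
Both values of x21 lead to a conflict.
That branch fails; take x12 = 0 instead.
Unit clause (x13) forces x13 = 1.
Unit clause (x23') forces x23 = 0.
Unit clause (x33') forces x33 = 0.
Unit clause (x43') forces x43 = 0.
Suppose x21 = 1.
Unit clause (x31') forces x31 = 0.
Unit clause (x32) forces x32 = 1.
Unit clause (x41') forces x41 = 0.
Unit clause (x42) forces x42 = 1.
But (x42') is also a unit clause — contradiction.
That branch fails; take x21 = 0 instead.
Unit clause (x22) forces x22 = 1.
Unit clause (x32') forces x32 = 0.
Unit clause (x31) forces x31 = 1.
Unit clause (x41') forces x41 = 0.
Unit clause (x42) forces x42 = 1.
But (x42') is also a unit clause — contradiction.
Both values of x21 lead to a conflict.
Both values of x12 lead to a conflict.
That branch fails; take x11 = 1 instead.
Unit clause (x21') forces x21 = 0.
Unit clause (x31') forces x31 = 0.
Unit clause (x41') forces x41 = 0.
Suppose x22 = 1.
Unit clause (x12') forces x12 = 0.
Unit clause (x32') forces x32 = 0.
Unit clause (x33) forces x33 = 1.
Unit clause (x42') forces x42 = 0.
Unit clause (x43) forces x43 = 1.
But (x43') is also a unit clause — contradiction.
That branch fails; take x22 = 0 instead.
Unit clause (x23) forces x23 = 1.
Unit clause (x13') forces x13 = 0.
Unit clause (x33') forces x33 = 0.
Unit clause (x32) forces x32 = 1.
Unit clause (x12') forces x12 = 0.
Unit clause (x42') forces x42 = 0.
Unit clause (x43) forces x43 = 1.
But (x43') is also a unit clause — contradiction.
Both values of x22 lead to a conflict.
Both values of x11 lead to a conflict.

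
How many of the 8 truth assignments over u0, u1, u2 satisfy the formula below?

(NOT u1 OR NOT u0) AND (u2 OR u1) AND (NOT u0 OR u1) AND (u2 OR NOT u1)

2

There are 2^3 = 8 truth assignments over (u0, u1, u2).
Check each against the 4 clauses (columns in the order u0, u1, u2):
  F F F  ✗ fails (u2 OR u1)
  F F T  ✓ satisfies all
  F T F  ✗ fails (u2 OR NOT u1)
  F T T  ✓ satisfies all
  T F F  ✗ fails (u2 OR u1)
  T F T  ✗ fails (NOT u0 OR u1)
  T T F  ✗ fails (NOT u1 OR NOT u0)
  T T T  ✗ fails (NOT u1 OR NOT u0)
2 of the 8 rows are models.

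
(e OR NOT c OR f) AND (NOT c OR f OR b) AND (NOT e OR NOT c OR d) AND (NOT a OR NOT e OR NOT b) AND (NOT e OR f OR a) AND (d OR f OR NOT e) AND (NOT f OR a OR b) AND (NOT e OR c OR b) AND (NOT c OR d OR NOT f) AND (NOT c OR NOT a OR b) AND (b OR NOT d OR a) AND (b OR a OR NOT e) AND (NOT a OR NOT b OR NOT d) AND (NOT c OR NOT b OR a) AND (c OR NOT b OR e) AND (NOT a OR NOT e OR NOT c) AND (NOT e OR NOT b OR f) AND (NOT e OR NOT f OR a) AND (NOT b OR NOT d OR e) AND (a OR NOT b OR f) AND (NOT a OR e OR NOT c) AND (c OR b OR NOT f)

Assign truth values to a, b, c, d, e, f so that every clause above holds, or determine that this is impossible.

Case e = false:
Case c = false:
From the singleton clause (NOT b), b = false.
From the singleton clause (NOT f), f = false.
Case d = false:
All clauses hold; a can take either value.

a ↦ true, b ↦ false, c ↦ false, d ↦ false, e ↦ false, f ↦ false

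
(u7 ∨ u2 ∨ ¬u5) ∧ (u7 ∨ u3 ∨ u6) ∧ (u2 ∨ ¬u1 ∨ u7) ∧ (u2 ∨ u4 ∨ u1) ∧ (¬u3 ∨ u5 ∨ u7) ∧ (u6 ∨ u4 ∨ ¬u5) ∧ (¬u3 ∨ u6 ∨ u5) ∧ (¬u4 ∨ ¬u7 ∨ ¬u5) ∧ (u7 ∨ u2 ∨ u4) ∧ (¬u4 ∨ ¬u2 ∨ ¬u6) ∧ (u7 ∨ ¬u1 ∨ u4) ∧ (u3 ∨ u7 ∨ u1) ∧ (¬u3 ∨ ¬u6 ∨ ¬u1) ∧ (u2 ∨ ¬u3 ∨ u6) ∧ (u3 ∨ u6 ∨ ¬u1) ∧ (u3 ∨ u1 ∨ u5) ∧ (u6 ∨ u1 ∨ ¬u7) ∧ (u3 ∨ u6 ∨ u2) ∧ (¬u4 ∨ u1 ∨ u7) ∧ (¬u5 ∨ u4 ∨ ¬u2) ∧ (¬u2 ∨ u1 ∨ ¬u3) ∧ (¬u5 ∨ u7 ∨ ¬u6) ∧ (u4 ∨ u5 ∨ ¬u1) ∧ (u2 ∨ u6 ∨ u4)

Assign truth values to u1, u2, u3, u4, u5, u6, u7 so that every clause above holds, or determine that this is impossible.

u1=True,  u2=True,  u3=True,  u4=True,  u5=True,  u6=False,  u7=False

Try u7 = False.
Try u2 = True.
Try u3 = True.
Unit clause (u5) forces u5 = True.
Unit clause (u4) forces u4 = True.
Unit clause (¬u6) forces u6 = False.
Unit clause (u1) forces u1 = True.
Every clause now holds.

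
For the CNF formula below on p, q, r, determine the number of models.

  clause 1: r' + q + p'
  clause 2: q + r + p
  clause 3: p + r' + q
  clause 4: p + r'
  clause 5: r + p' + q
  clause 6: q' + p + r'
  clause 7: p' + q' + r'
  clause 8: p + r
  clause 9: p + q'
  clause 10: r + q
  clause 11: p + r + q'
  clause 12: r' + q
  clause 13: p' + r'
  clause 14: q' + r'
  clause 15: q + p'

There are 2^3 = 8 truth assignments over (p, q, r).
Split on r. With r = 1, the clauses containing r are satisfied and r' drops from the rest; 0 of the 2^2 = 4 assignments to the other variables satisfy what remains.
With r = 0, by the same count on the reduced clause set, 1 assignment works.
Total: 0 + 1 = 1.

1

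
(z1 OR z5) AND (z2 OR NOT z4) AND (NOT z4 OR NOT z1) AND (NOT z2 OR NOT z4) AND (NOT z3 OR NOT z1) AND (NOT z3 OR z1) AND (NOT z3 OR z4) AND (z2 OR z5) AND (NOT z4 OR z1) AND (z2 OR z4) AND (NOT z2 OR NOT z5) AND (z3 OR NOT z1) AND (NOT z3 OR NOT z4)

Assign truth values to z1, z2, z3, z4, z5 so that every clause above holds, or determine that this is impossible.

UNSATISFIABLE

Try z1 = true.
Unit clause (NOT z4) forces z4 = false.
Unit clause (NOT z3) forces z3 = false.
But (z3) is also a unit clause — contradiction.
Backtrack on z1: now try z1 = false.
Unit clause (z5) forces z5 = true.
Unit clause (NOT z3) forces z3 = false.
Unit clause (NOT z4) forces z4 = false.
Unit clause (z2) forces z2 = true.
But (NOT z2) is also a unit clause — contradiction.
Either choice for z1 ends in contradiction.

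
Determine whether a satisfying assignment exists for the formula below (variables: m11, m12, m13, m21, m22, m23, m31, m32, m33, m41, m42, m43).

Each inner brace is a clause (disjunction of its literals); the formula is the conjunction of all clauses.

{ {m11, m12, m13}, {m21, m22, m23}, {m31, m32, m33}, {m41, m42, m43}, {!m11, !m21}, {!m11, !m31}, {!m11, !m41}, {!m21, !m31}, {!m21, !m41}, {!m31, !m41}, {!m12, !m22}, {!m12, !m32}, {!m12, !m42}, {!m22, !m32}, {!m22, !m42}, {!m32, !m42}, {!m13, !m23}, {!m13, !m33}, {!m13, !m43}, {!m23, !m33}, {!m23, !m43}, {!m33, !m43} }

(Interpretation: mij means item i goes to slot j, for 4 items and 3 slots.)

Unsatisfiable

Branch on m11: set m11 = false.
Branch on m12: set m12 = true.
From the singleton clause (!m22), m22 = false.
From the singleton clause (!m32), m32 = false.
From the singleton clause (!m42), m42 = false.
Branch on m21: set m21 = true.
From the singleton clause (!m31), m31 = false.
From the singleton clause (m33), m33 = true.
From the singleton clause (!m41), m41 = false.
From the singleton clause (m43), m43 = true.
That conflicts with the unit clause (!m43).
Undo m21 and try m21 = false.
From the singleton clause (m23), m23 = true.
From the singleton clause (!m13), m13 = false.
From the singleton clause (!m33), m33 = false.
From the singleton clause (m31), m31 = true.
From the singleton clause (!m41), m41 = false.
From the singleton clause (m43), m43 = true.
That conflicts with the unit clause (!m43).
Both values of m21 lead to a conflict.
Undo m12 and try m12 = false.
From the singleton clause (m13), m13 = true.
From the singleton clause (!m23), m23 = false.
From the singleton clause (!m33), m33 = false.
From the singleton clause (!m43), m43 = false.
Branch on m21: set m21 = true.
From the singleton clause (!m31), m31 = false.
From the singleton clause (m32), m32 = true.
From the singleton clause (!m41), m41 = false.
From the singleton clause (m42), m42 = true.
That conflicts with the unit clause (!m42).
Undo m21 and try m21 = false.
From the singleton clause (m22), m22 = true.
From the singleton clause (!m32), m32 = false.
From the singleton clause (m31), m31 = true.
From the singleton clause (!m41), m41 = false.
From the singleton clause (m42), m42 = true.
That conflicts with the unit clause (!m42).
Both values of m21 lead to a conflict.
Both values of m12 lead to a conflict.
Undo m11 and try m11 = true.
From the singleton clause (!m21), m21 = false.
From the singleton clause (!m31), m31 = false.
From the singleton clause (!m41), m41 = false.
Branch on m22: set m22 = true.
From the singleton clause (!m12), m12 = false.
From the singleton clause (!m32), m32 = false.
From the singleton clause (m33), m33 = true.
From the singleton clause (!m42), m42 = false.
From the singleton clause (m43), m43 = true.
That conflicts with the unit clause (!m43).
Undo m22 and try m22 = false.
From the singleton clause (m23), m23 = true.
From the singleton clause (!m13), m13 = false.
From the singleton clause (!m33), m33 = false.
From the singleton clause (m32), m32 = true.
From the singleton clause (!m12), m12 = false.
From the singleton clause (!m42), m42 = false.
From the singleton clause (m43), m43 = true.
That conflicts with the unit clause (!m43).
Both values of m22 lead to a conflict.
Both values of m11 lead to a conflict.
No assignment satisfies every clause.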